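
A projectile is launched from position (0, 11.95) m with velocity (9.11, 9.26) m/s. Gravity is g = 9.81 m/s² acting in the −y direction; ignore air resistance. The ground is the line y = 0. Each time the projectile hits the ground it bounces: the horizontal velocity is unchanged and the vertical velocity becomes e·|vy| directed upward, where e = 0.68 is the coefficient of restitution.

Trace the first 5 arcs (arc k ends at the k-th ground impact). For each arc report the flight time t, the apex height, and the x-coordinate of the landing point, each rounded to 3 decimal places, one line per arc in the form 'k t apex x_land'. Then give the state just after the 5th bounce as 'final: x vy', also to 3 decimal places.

Arc 1: start y=11.950, vy=9.260 → t=2.768, apex=16.320, x_land=25.217, impact vy=-17.894
  bounce: vy ← 0.68·17.894 = 12.168
Arc 2: start y=0.000, vy=12.168 → t=2.481, apex=7.547, x_land=47.816, impact vy=-12.168
  bounce: vy ← 0.68·12.168 = 8.274
Arc 3: start y=0.000, vy=8.274 → t=1.687, apex=3.490, x_land=63.184, impact vy=-8.274
  bounce: vy ← 0.68·8.274 = 5.627
Arc 4: start y=0.000, vy=5.627 → t=1.147, apex=1.614, x_land=73.634, impact vy=-5.627
  bounce: vy ← 0.68·5.627 = 3.826
Arc 5: start y=0.000, vy=3.826 → t=0.780, apex=0.746, x_land=80.740, impact vy=-3.826
  bounce: vy ← 0.68·3.826 = 2.602

1 2.768 16.320 25.217
2 2.481 7.547 47.816
3 1.687 3.490 63.184
4 1.147 1.614 73.634
5 0.780 0.746 80.740
final: 80.740 2.602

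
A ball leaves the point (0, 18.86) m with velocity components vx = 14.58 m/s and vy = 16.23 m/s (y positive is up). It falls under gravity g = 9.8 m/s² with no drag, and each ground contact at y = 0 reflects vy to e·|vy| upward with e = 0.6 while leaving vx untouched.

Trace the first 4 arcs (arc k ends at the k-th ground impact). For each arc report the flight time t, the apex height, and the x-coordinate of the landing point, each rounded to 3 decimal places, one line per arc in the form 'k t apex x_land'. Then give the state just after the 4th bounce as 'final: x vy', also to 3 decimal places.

Arc 1: start y=18.860, vy=16.230 → t=4.224, apex=32.299, x_land=61.579, impact vy=-25.161
  bounce: vy ← 0.6·25.161 = 15.097
Arc 2: start y=0.000, vy=15.097 → t=3.081, apex=11.628, x_land=106.499, impact vy=-15.097
  bounce: vy ← 0.6·15.097 = 9.058
Arc 3: start y=0.000, vy=9.058 → t=1.849, apex=4.186, x_land=133.451, impact vy=-9.058
  bounce: vy ← 0.6·9.058 = 5.435
Arc 4: start y=0.000, vy=5.435 → t=1.109, apex=1.507, x_land=149.622, impact vy=-5.435
  bounce: vy ← 0.6·5.435 = 3.261

1 4.224 32.299 61.579
2 3.081 11.628 106.499
3 1.849 4.186 133.451
4 1.109 1.507 149.622
final: 149.622 3.261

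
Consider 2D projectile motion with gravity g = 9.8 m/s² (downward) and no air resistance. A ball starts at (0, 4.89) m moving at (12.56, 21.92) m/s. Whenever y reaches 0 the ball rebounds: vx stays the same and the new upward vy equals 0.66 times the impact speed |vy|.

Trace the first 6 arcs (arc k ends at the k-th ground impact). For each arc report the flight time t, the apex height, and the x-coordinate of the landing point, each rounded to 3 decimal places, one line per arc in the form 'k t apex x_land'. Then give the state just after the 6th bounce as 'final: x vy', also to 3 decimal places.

1 4.686 29.405 58.861
2 3.234 12.809 99.475
3 2.134 5.579 126.280
4 1.409 2.430 143.972
5 0.930 1.059 155.648
6 0.614 0.461 163.354
final: 163.354 1.984

Arc 1: start y=4.890, vy=21.920 → t=4.686, apex=29.405, x_land=58.861, impact vy=-24.007
  bounce: vy ← 0.66·24.007 = 15.845
Arc 2: start y=0.000, vy=15.845 → t=3.234, apex=12.809, x_land=99.475, impact vy=-15.845
  bounce: vy ← 0.66·15.845 = 10.457
Arc 3: start y=0.000, vy=10.457 → t=2.134, apex=5.579, x_land=126.280, impact vy=-10.457
  bounce: vy ← 0.66·10.457 = 6.902
Arc 4: start y=0.000, vy=6.902 → t=1.409, apex=2.430, x_land=143.972, impact vy=-6.902
  bounce: vy ← 0.66·6.902 = 4.555
Arc 5: start y=0.000, vy=4.555 → t=0.930, apex=1.059, x_land=155.648, impact vy=-4.555
  bounce: vy ← 0.66·4.555 = 3.006
Arc 6: start y=0.000, vy=3.006 → t=0.614, apex=0.461, x_land=163.354, impact vy=-3.006
  bounce: vy ← 0.66·3.006 = 1.984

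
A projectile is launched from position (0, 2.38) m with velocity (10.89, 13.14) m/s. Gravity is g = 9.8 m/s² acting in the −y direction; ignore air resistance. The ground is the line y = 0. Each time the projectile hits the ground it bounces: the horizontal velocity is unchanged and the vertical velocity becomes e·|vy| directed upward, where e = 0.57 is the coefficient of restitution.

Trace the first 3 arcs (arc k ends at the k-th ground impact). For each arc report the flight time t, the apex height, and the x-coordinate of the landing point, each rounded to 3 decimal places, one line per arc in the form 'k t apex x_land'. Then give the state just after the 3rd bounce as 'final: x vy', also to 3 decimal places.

1 2.852 11.189 31.058
2 1.723 3.635 49.818
3 0.982 1.181 60.511
final: 60.511 2.743

Arc 1: start y=2.380, vy=13.140 → t=2.852, apex=11.189, x_land=31.058, impact vy=-14.809
  bounce: vy ← 0.57·14.809 = 8.441
Arc 2: start y=0.000, vy=8.441 → t=1.723, apex=3.635, x_land=49.818, impact vy=-8.441
  bounce: vy ← 0.57·8.441 = 4.811
Arc 3: start y=0.000, vy=4.811 → t=0.982, apex=1.181, x_land=60.511, impact vy=-4.811
  bounce: vy ← 0.57·4.811 = 2.743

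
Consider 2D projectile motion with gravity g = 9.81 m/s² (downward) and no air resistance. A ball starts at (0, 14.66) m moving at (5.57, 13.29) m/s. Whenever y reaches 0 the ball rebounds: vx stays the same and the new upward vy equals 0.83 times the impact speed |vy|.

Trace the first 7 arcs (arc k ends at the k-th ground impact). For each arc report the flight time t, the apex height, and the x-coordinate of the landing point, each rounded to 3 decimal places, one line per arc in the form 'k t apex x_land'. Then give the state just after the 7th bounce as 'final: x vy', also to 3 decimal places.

1 3.551 23.662 19.780
2 3.646 16.301 40.088
3 3.026 11.230 56.944
4 2.512 7.736 70.934
5 2.085 5.329 82.546
6 1.730 3.671 92.184
7 1.436 2.529 100.184
final: 100.184 5.847

Arc 1: start y=14.660, vy=13.290 → t=3.551, apex=23.662, x_land=19.780, impact vy=-21.547
  bounce: vy ← 0.83·21.547 = 17.884
Arc 2: start y=0.000, vy=17.884 → t=3.646, apex=16.301, x_land=40.088, impact vy=-17.884
  bounce: vy ← 0.83·17.884 = 14.843
Arc 3: start y=0.000, vy=14.843 → t=3.026, apex=11.230, x_land=56.944, impact vy=-14.843
  bounce: vy ← 0.83·14.843 = 12.320
Arc 4: start y=0.000, vy=12.320 → t=2.512, apex=7.736, x_land=70.934, impact vy=-12.320
  bounce: vy ← 0.83·12.320 = 10.226
Arc 5: start y=0.000, vy=10.226 → t=2.085, apex=5.329, x_land=82.546, impact vy=-10.226
  bounce: vy ← 0.83·10.226 = 8.487
Arc 6: start y=0.000, vy=8.487 → t=1.730, apex=3.671, x_land=92.184, impact vy=-8.487
  bounce: vy ← 0.83·8.487 = 7.044
Arc 7: start y=0.000, vy=7.044 → t=1.436, apex=2.529, x_land=100.184, impact vy=-7.044
  bounce: vy ← 0.83·7.044 = 5.847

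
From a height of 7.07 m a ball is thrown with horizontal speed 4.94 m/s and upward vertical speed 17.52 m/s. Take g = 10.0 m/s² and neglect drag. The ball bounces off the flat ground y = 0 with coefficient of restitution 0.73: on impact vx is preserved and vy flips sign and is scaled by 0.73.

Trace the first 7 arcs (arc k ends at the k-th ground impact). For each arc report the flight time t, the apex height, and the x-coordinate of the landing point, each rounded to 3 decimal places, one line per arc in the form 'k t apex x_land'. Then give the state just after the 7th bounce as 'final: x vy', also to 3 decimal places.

1 3.869 22.418 19.115
2 3.091 11.946 34.387
3 2.257 6.366 45.535
4 1.647 3.393 53.673
5 1.203 1.808 59.614
6 0.878 0.963 63.951
7 0.641 0.513 67.117
final: 67.117 2.339

Arc 1: start y=7.070, vy=17.520 → t=3.869, apex=22.418, x_land=19.115, impact vy=-21.174
  bounce: vy ← 0.73·21.174 = 15.457
Arc 2: start y=0.000, vy=15.457 → t=3.091, apex=11.946, x_land=34.387, impact vy=-15.457
  bounce: vy ← 0.73·15.457 = 11.284
Arc 3: start y=0.000, vy=11.284 → t=2.257, apex=6.366, x_land=45.535, impact vy=-11.284
  bounce: vy ← 0.73·11.284 = 8.237
Arc 4: start y=0.000, vy=8.237 → t=1.647, apex=3.393, x_land=53.673, impact vy=-8.237
  bounce: vy ← 0.73·8.237 = 6.013
Arc 5: start y=0.000, vy=6.013 → t=1.203, apex=1.808, x_land=59.614, impact vy=-6.013
  bounce: vy ← 0.73·6.013 = 4.390
Arc 6: start y=0.000, vy=4.390 → t=0.878, apex=0.963, x_land=63.951, impact vy=-4.390
  bounce: vy ← 0.73·4.390 = 3.204
Arc 7: start y=0.000, vy=3.204 → t=0.641, apex=0.513, x_land=67.117, impact vy=-3.204
  bounce: vy ← 0.73·3.204 = 2.339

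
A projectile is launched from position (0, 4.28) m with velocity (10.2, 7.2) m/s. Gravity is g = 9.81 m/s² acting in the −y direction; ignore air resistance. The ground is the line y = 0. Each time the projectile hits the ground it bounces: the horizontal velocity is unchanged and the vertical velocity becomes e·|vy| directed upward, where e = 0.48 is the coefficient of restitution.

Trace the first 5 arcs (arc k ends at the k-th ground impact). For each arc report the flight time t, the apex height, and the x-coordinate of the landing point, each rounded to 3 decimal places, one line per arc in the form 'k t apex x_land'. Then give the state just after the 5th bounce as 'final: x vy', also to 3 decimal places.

Arc 1: start y=4.280, vy=7.200 → t=1.922, apex=6.922, x_land=19.603, impact vy=-11.654
  bounce: vy ← 0.48·11.654 = 5.594
Arc 2: start y=0.000, vy=5.594 → t=1.140, apex=1.595, x_land=31.236, impact vy=-5.594
  bounce: vy ← 0.48·5.594 = 2.685
Arc 3: start y=0.000, vy=2.685 → t=0.547, apex=0.367, x_land=36.820, impact vy=-2.685
  bounce: vy ← 0.48·2.685 = 1.289
Arc 4: start y=0.000, vy=1.289 → t=0.263, apex=0.085, x_land=39.500, impact vy=-1.289
  bounce: vy ← 0.48·1.289 = 0.619
Arc 5: start y=0.000, vy=0.619 → t=0.126, apex=0.020, x_land=40.786, impact vy=-0.619
  bounce: vy ← 0.48·0.619 = 0.297

1 1.922 6.922 19.603
2 1.140 1.595 31.236
3 0.547 0.367 36.820
4 0.263 0.085 39.500
5 0.126 0.020 40.786
final: 40.786 0.297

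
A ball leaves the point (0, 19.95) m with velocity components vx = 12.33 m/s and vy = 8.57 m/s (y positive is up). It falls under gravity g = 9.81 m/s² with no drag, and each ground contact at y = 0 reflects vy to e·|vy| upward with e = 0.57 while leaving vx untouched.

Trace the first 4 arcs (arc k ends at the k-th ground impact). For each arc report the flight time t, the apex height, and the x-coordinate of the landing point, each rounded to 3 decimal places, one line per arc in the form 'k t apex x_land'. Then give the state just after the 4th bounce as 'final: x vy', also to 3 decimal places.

1 3.071 23.693 37.871
2 2.506 7.698 68.764
3 1.428 2.501 86.373
4 0.814 0.813 96.410
final: 96.410 2.276

Arc 1: start y=19.950, vy=8.570 → t=3.071, apex=23.693, x_land=37.871, impact vy=-21.561
  bounce: vy ← 0.57·21.561 = 12.290
Arc 2: start y=0.000, vy=12.290 → t=2.506, apex=7.698, x_land=68.764, impact vy=-12.290
  bounce: vy ← 0.57·12.290 = 7.005
Arc 3: start y=0.000, vy=7.005 → t=1.428, apex=2.501, x_land=86.373, impact vy=-7.005
  bounce: vy ← 0.57·7.005 = 3.993
Arc 4: start y=0.000, vy=3.993 → t=0.814, apex=0.813, x_land=96.410, impact vy=-3.993
  bounce: vy ← 0.57·3.993 = 2.276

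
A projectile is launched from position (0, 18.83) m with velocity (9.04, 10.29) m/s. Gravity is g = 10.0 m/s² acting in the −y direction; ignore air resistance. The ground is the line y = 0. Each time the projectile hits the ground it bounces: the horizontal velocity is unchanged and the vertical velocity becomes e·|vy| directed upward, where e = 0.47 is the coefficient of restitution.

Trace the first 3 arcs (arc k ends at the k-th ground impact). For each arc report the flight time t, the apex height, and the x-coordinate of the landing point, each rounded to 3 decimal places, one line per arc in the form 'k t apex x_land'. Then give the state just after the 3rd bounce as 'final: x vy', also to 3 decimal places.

1 3.226 24.124 29.159
2 2.065 5.329 47.824
3 0.970 1.177 56.597
final: 56.597 2.281

Arc 1: start y=18.830, vy=10.290 → t=3.226, apex=24.124, x_land=29.159, impact vy=-21.966
  bounce: vy ← 0.47·21.966 = 10.324
Arc 2: start y=0.000, vy=10.324 → t=2.065, apex=5.329, x_land=47.824, impact vy=-10.324
  bounce: vy ← 0.47·10.324 = 4.852
Arc 3: start y=0.000, vy=4.852 → t=0.970, apex=1.177, x_land=56.597, impact vy=-4.852
  bounce: vy ← 0.47·4.852 = 2.281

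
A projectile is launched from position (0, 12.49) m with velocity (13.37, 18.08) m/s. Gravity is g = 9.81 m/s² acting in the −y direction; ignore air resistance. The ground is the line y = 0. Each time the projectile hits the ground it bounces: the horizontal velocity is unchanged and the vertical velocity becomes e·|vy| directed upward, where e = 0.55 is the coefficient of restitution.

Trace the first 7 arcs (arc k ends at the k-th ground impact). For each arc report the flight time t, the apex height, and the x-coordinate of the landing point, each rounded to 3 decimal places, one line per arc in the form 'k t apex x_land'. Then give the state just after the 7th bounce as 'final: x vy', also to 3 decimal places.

1 4.281 29.151 57.235
2 2.682 8.818 93.089
3 1.475 2.667 112.808
4 0.811 0.807 123.654
5 0.446 0.244 129.619
6 0.245 0.074 132.899
7 0.135 0.022 134.704
final: 134.704 0.364

Arc 1: start y=12.490, vy=18.080 → t=4.281, apex=29.151, x_land=57.235, impact vy=-23.915
  bounce: vy ← 0.55·23.915 = 13.153
Arc 2: start y=0.000, vy=13.153 → t=2.682, apex=8.818, x_land=93.089, impact vy=-13.153
  bounce: vy ← 0.55·13.153 = 7.234
Arc 3: start y=0.000, vy=7.234 → t=1.475, apex=2.667, x_land=112.808, impact vy=-7.234
  bounce: vy ← 0.55·7.234 = 3.979
Arc 4: start y=0.000, vy=3.979 → t=0.811, apex=0.807, x_land=123.654, impact vy=-3.979
  bounce: vy ← 0.55·3.979 = 2.188
Arc 5: start y=0.000, vy=2.188 → t=0.446, apex=0.244, x_land=129.619, impact vy=-2.188
  bounce: vy ← 0.55·2.188 = 1.204
Arc 6: start y=0.000, vy=1.204 → t=0.245, apex=0.074, x_land=132.899, impact vy=-1.204
  bounce: vy ← 0.55·1.204 = 0.662
Arc 7: start y=0.000, vy=0.662 → t=0.135, apex=0.022, x_land=134.704, impact vy=-0.662
  bounce: vy ← 0.55·0.662 = 0.364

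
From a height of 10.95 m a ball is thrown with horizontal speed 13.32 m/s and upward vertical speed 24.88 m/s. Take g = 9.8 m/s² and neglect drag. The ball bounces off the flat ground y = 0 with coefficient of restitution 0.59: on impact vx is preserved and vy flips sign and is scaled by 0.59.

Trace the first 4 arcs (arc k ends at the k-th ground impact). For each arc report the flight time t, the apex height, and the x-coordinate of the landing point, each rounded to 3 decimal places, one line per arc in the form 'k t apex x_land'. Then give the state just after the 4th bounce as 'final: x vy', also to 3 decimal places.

1 5.485 42.532 73.060
2 3.477 14.806 119.367
3 2.051 5.154 146.688
4 1.210 1.794 162.808
final: 162.808 3.499

Arc 1: start y=10.950, vy=24.880 → t=5.485, apex=42.532, x_land=73.060, impact vy=-28.873
  bounce: vy ← 0.59·28.873 = 17.035
Arc 2: start y=0.000, vy=17.035 → t=3.477, apex=14.806, x_land=119.367, impact vy=-17.035
  bounce: vy ← 0.59·17.035 = 10.051
Arc 3: start y=0.000, vy=10.051 → t=2.051, apex=5.154, x_land=146.688, impact vy=-10.051
  bounce: vy ← 0.59·10.051 = 5.930
Arc 4: start y=0.000, vy=5.930 → t=1.210, apex=1.794, x_land=162.808, impact vy=-5.930
  bounce: vy ← 0.59·5.930 = 3.499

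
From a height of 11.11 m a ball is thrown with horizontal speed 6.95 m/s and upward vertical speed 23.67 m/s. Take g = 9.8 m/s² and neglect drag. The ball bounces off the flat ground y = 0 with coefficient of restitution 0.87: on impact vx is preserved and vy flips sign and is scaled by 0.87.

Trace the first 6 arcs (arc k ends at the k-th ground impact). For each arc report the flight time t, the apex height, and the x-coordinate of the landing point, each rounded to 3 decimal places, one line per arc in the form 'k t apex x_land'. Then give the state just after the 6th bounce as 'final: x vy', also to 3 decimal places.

Arc 1: start y=11.110, vy=23.670 → t=5.262, apex=39.695, x_land=36.568, impact vy=-27.893
  bounce: vy ← 0.87·27.893 = 24.267
Arc 2: start y=0.000, vy=24.267 → t=4.952, apex=30.045, x_land=70.987, impact vy=-24.267
  bounce: vy ← 0.87·24.267 = 21.112
Arc 3: start y=0.000, vy=21.112 → t=4.309, apex=22.741, x_land=100.932, impact vy=-21.112
  bounce: vy ← 0.87·21.112 = 18.368
Arc 4: start y=0.000, vy=18.368 → t=3.749, apex=17.213, x_land=126.984, impact vy=-18.368
  bounce: vy ← 0.87·18.368 = 15.980
Arc 5: start y=0.000, vy=15.980 → t=3.261, apex=13.028, x_land=149.650, impact vy=-15.980
  bounce: vy ← 0.87·15.980 = 13.903
Arc 6: start y=0.000, vy=13.903 → t=2.837, apex=9.861, x_land=169.369, impact vy=-13.903
  bounce: vy ← 0.87·13.903 = 12.095

1 5.262 39.695 36.568
2 4.952 30.045 70.987
3 4.309 22.741 100.932
4 3.749 17.213 126.984
5 3.261 13.028 149.650
6 2.837 9.861 169.369
final: 169.369 12.095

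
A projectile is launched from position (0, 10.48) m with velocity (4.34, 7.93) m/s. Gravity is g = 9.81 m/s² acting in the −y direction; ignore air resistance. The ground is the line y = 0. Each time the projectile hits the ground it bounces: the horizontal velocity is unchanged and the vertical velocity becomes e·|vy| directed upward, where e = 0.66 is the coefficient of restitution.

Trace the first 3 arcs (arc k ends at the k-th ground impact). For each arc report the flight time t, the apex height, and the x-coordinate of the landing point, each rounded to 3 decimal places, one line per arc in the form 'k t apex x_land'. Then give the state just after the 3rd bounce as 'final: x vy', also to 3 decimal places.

1 2.479 13.685 10.758
2 2.205 5.961 20.327
3 1.455 2.597 26.642
final: 26.642 4.711

Arc 1: start y=10.480, vy=7.930 → t=2.479, apex=13.685, x_land=10.758, impact vy=-16.386
  bounce: vy ← 0.66·16.386 = 10.815
Arc 2: start y=0.000, vy=10.815 → t=2.205, apex=5.961, x_land=20.327, impact vy=-10.815
  bounce: vy ← 0.66·10.815 = 7.138
Arc 3: start y=0.000, vy=7.138 → t=1.455, apex=2.597, x_land=26.642, impact vy=-7.138
  bounce: vy ← 0.66·7.138 = 4.711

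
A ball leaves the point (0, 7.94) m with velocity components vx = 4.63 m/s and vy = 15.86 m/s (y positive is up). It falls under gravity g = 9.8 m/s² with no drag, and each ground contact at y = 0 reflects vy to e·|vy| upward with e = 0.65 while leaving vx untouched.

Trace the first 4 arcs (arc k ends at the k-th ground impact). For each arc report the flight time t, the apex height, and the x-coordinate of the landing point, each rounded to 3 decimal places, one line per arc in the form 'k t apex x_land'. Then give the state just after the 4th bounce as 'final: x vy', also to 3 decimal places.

1 3.677 20.774 17.026
2 2.677 8.777 29.419
3 1.740 3.708 37.475
4 1.131 1.567 42.711
final: 42.711 3.602

Arc 1: start y=7.940, vy=15.860 → t=3.677, apex=20.774, x_land=17.026, impact vy=-20.178
  bounce: vy ← 0.65·20.178 = 13.116
Arc 2: start y=0.000, vy=13.116 → t=2.677, apex=8.777, x_land=29.419, impact vy=-13.116
  bounce: vy ← 0.65·13.116 = 8.525
Arc 3: start y=0.000, vy=8.525 → t=1.740, apex=3.708, x_land=37.475, impact vy=-8.525
  bounce: vy ← 0.65·8.525 = 5.541
Arc 4: start y=0.000, vy=5.541 → t=1.131, apex=1.567, x_land=42.711, impact vy=-5.541
  bounce: vy ← 0.65·5.541 = 3.602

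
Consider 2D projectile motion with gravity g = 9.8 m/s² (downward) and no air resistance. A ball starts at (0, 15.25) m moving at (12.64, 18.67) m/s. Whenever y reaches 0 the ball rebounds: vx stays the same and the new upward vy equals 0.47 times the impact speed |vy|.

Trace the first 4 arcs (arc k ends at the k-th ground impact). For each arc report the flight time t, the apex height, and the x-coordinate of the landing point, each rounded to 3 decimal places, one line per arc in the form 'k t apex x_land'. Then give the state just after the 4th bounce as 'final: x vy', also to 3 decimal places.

Arc 1: start y=15.250, vy=18.670 → t=4.502, apex=33.034, x_land=56.900, impact vy=-25.445
  bounce: vy ← 0.47·25.445 = 11.959
Arc 2: start y=0.000, vy=11.959 → t=2.441, apex=7.297, x_land=87.750, impact vy=-11.959
  bounce: vy ← 0.47·11.959 = 5.621
Arc 3: start y=0.000, vy=5.621 → t=1.147, apex=1.612, x_land=102.250, impact vy=-5.621
  bounce: vy ← 0.47·5.621 = 2.642
Arc 4: start y=0.000, vy=2.642 → t=0.539, apex=0.356, x_land=109.065, impact vy=-2.642
  bounce: vy ← 0.47·2.642 = 1.242

1 4.502 33.034 56.900
2 2.441 7.297 87.750
3 1.147 1.612 102.250
4 0.539 0.356 109.065
final: 109.065 1.242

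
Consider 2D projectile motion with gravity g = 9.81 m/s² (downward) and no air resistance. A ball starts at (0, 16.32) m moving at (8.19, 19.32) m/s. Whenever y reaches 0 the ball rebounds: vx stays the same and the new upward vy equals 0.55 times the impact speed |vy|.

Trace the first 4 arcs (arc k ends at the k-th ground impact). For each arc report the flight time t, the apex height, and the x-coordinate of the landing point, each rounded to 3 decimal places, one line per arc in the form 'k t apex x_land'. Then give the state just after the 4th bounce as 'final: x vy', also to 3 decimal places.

1 4.654 35.345 38.115
2 2.953 10.692 62.298
3 1.624 3.234 75.599
4 0.893 0.978 82.914
final: 82.914 2.410

Arc 1: start y=16.320, vy=19.320 → t=4.654, apex=35.345, x_land=38.115, impact vy=-26.334
  bounce: vy ← 0.55·26.334 = 14.484
Arc 2: start y=0.000, vy=14.484 → t=2.953, apex=10.692, x_land=62.298, impact vy=-14.484
  bounce: vy ← 0.55·14.484 = 7.966
Arc 3: start y=0.000, vy=7.966 → t=1.624, apex=3.234, x_land=75.599, impact vy=-7.966
  bounce: vy ← 0.55·7.966 = 4.381
Arc 4: start y=0.000, vy=4.381 → t=0.893, apex=0.978, x_land=82.914, impact vy=-4.381
  bounce: vy ← 0.55·4.381 = 2.410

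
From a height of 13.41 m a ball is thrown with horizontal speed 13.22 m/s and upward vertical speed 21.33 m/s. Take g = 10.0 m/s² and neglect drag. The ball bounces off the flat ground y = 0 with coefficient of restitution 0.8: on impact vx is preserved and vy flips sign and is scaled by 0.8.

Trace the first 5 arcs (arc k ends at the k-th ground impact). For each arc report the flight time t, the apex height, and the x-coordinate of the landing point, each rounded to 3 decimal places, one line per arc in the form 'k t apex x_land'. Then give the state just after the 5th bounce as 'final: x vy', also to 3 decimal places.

Arc 1: start y=13.410, vy=21.330 → t=4.822, apex=36.158, x_land=63.749, impact vy=-26.892
  bounce: vy ← 0.8·26.892 = 21.513
Arc 2: start y=0.000, vy=21.513 → t=4.303, apex=23.141, x_land=120.631, impact vy=-21.513
  bounce: vy ← 0.8·21.513 = 17.211
Arc 3: start y=0.000, vy=17.211 → t=3.442, apex=14.810, x_land=166.136, impact vy=-17.211
  bounce: vy ← 0.8·17.211 = 13.769
Arc 4: start y=0.000, vy=13.769 → t=2.754, apex=9.479, x_land=202.540, impact vy=-13.769
  bounce: vy ← 0.8·13.769 = 11.015
Arc 5: start y=0.000, vy=11.015 → t=2.203, apex=6.066, x_land=231.664, impact vy=-11.015
  bounce: vy ← 0.8·11.015 = 8.812

1 4.822 36.158 63.749
2 4.303 23.141 120.631
3 3.442 14.810 166.136
4 2.754 9.479 202.540
5 2.203 6.066 231.664
final: 231.664 8.812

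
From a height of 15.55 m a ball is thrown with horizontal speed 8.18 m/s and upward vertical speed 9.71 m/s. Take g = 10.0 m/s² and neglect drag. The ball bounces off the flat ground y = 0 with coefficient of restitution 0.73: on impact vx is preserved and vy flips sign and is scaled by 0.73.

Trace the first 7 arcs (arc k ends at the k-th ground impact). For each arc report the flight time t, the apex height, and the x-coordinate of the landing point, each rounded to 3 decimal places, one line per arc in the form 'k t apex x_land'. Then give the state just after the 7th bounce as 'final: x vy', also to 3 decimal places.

Arc 1: start y=15.550, vy=9.710 → t=2.984, apex=20.264, x_land=24.410, impact vy=-20.132
  bounce: vy ← 0.73·20.132 = 14.696
Arc 2: start y=0.000, vy=14.696 → t=2.939, apex=10.799, x_land=48.453, impact vy=-14.696
  bounce: vy ← 0.73·14.696 = 10.728
Arc 3: start y=0.000, vy=10.728 → t=2.146, apex=5.755, x_land=66.005, impact vy=-10.728
  bounce: vy ← 0.73·10.728 = 7.832
Arc 4: start y=0.000, vy=7.832 → t=1.566, apex=3.067, x_land=78.817, impact vy=-7.832
  bounce: vy ← 0.73·7.832 = 5.717
Arc 5: start y=0.000, vy=5.717 → t=1.143, apex=1.634, x_land=88.170, impact vy=-5.717
  bounce: vy ← 0.73·5.717 = 4.173
Arc 6: start y=0.000, vy=4.173 → t=0.835, apex=0.871, x_land=94.998, impact vy=-4.173
  bounce: vy ← 0.73·4.173 = 3.047
Arc 7: start y=0.000, vy=3.047 → t=0.609, apex=0.464, x_land=99.982, impact vy=-3.047
  bounce: vy ← 0.73·3.047 = 2.224

1 2.984 20.264 24.410
2 2.939 10.799 48.453
3 2.146 5.755 66.005
4 1.566 3.067 78.817
5 1.143 1.634 88.170
6 0.835 0.871 94.998
7 0.609 0.464 99.982
final: 99.982 2.224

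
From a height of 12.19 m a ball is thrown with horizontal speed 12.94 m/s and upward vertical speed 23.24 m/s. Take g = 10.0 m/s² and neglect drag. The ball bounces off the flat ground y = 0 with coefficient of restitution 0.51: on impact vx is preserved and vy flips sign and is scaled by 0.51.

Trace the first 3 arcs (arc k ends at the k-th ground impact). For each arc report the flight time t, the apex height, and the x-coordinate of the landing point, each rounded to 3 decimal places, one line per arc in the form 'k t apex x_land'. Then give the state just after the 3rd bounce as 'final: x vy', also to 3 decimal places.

Arc 1: start y=12.190, vy=23.240 → t=5.124, apex=39.195, x_land=66.302, impact vy=-27.998
  bounce: vy ← 0.51·27.998 = 14.279
Arc 2: start y=0.000, vy=14.279 → t=2.856, apex=10.195, x_land=103.256, impact vy=-14.279
  bounce: vy ← 0.51·14.279 = 7.282
Arc 3: start y=0.000, vy=7.282 → t=1.456, apex=2.652, x_land=122.103, impact vy=-7.282
  bounce: vy ← 0.51·7.282 = 3.714

1 5.124 39.195 66.302
2 2.856 10.195 103.256
3 1.456 2.652 122.103
final: 122.103 3.714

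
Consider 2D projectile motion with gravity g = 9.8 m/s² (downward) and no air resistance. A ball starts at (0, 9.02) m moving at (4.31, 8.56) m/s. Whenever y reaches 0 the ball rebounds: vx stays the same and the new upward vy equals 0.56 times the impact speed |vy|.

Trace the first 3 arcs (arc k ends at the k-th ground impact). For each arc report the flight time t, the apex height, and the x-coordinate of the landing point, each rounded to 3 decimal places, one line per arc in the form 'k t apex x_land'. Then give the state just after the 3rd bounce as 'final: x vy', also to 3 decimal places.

Arc 1: start y=9.020, vy=8.560 → t=2.487, apex=12.758, x_land=10.719, impact vy=-15.813
  bounce: vy ← 0.56·15.813 = 8.856
Arc 2: start y=0.000, vy=8.856 → t=1.807, apex=4.001, x_land=18.509, impact vy=-8.856
  bounce: vy ← 0.56·8.856 = 4.959
Arc 3: start y=0.000, vy=4.959 → t=1.012, apex=1.255, x_land=22.871, impact vy=-4.959
  bounce: vy ← 0.56·4.959 = 2.777

1 2.487 12.758 10.719
2 1.807 4.001 18.509
3 1.012 1.255 22.871
final: 22.871 2.777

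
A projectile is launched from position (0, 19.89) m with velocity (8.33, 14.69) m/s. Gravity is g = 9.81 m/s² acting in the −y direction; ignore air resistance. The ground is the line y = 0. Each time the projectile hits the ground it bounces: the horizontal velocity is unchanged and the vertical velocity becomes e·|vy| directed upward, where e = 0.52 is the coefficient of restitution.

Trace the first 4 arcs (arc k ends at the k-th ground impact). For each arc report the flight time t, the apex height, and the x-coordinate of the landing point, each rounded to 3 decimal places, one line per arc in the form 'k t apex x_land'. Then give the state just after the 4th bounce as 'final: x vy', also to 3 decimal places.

Arc 1: start y=19.890, vy=14.690 → t=4.007, apex=30.889, x_land=33.378, impact vy=-24.618
  bounce: vy ← 0.52·24.618 = 12.801
Arc 2: start y=0.000, vy=12.801 → t=2.610, apex=8.352, x_land=55.118, impact vy=-12.801
  bounce: vy ← 0.52·12.801 = 6.657
Arc 3: start y=0.000, vy=6.657 → t=1.357, apex=2.258, x_land=66.422, impact vy=-6.657
  bounce: vy ← 0.52·6.657 = 3.461
Arc 4: start y=0.000, vy=3.461 → t=0.706, apex=0.611, x_land=72.301, impact vy=-3.461
  bounce: vy ← 0.52·3.461 = 1.800

1 4.007 30.889 33.378
2 2.610 8.352 55.118
3 1.357 2.258 66.422
4 0.706 0.611 72.301
final: 72.301 1.800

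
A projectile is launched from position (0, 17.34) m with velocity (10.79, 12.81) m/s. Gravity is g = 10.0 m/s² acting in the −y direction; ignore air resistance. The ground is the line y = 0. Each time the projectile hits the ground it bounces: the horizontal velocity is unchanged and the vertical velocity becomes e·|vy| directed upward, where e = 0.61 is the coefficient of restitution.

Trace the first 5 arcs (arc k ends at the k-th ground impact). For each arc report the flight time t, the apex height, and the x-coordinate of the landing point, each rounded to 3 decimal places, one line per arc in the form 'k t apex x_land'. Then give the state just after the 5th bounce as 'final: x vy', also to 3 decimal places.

1 3.541 25.545 38.211
2 2.758 9.505 67.965
3 1.682 3.537 86.115
4 1.026 1.316 97.186
5 0.626 0.490 103.940
final: 103.940 1.909

Arc 1: start y=17.340, vy=12.810 → t=3.541, apex=25.545, x_land=38.211, impact vy=-22.603
  bounce: vy ← 0.61·22.603 = 13.788
Arc 2: start y=0.000, vy=13.788 → t=2.758, apex=9.505, x_land=67.965, impact vy=-13.788
  bounce: vy ← 0.61·13.788 = 8.411
Arc 3: start y=0.000, vy=8.411 → t=1.682, apex=3.537, x_land=86.115, impact vy=-8.411
  bounce: vy ← 0.61·8.411 = 5.130
Arc 4: start y=0.000, vy=5.130 → t=1.026, apex=1.316, x_land=97.186, impact vy=-5.130
  bounce: vy ← 0.61·5.130 = 3.130
Arc 5: start y=0.000, vy=3.130 → t=0.626, apex=0.490, x_land=103.940, impact vy=-3.130
  bounce: vy ← 0.61·3.130 = 1.909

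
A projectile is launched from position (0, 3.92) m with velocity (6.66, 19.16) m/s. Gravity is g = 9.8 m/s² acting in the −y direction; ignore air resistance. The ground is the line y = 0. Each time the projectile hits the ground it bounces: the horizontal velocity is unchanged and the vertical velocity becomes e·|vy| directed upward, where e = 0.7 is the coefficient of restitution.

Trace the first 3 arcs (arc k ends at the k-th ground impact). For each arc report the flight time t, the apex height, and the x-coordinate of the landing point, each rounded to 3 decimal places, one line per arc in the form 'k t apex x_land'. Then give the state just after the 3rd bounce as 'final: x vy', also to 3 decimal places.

1 4.105 22.650 27.340
2 3.010 11.098 47.386
3 2.107 5.438 61.419
final: 61.419 7.227

Arc 1: start y=3.920, vy=19.160 → t=4.105, apex=22.650, x_land=27.340, impact vy=-21.070
  bounce: vy ← 0.7·21.070 = 14.749
Arc 2: start y=0.000, vy=14.749 → t=3.010, apex=11.098, x_land=47.386, impact vy=-14.749
  bounce: vy ← 0.7·14.749 = 10.324
Arc 3: start y=0.000, vy=10.324 → t=2.107, apex=5.438, x_land=61.419, impact vy=-10.324
  bounce: vy ← 0.7·10.324 = 7.227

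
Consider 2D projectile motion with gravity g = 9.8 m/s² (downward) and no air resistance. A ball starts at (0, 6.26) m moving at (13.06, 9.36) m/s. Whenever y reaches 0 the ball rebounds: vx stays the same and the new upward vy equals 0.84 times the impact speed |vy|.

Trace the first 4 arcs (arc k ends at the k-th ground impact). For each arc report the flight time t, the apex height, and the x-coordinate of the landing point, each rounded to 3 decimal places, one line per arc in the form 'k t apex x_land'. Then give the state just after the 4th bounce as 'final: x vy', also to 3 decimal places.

Arc 1: start y=6.260, vy=9.360 → t=2.435, apex=10.730, x_land=31.800, impact vy=-14.502
  bounce: vy ← 0.84·14.502 = 12.182
Arc 2: start y=0.000, vy=12.182 → t=2.486, apex=7.571, x_land=64.267, impact vy=-12.182
  bounce: vy ← 0.84·12.182 = 10.233
Arc 3: start y=0.000, vy=10.233 → t=2.088, apex=5.342, x_land=91.540, impact vy=-10.233
  bounce: vy ← 0.84·10.233 = 8.595
Arc 4: start y=0.000, vy=8.595 → t=1.754, apex=3.769, x_land=114.449, impact vy=-8.595
  bounce: vy ← 0.84·8.595 = 7.220

1 2.435 10.730 31.800
2 2.486 7.571 64.267
3 2.088 5.342 91.540
4 1.754 3.769 114.449
final: 114.449 7.220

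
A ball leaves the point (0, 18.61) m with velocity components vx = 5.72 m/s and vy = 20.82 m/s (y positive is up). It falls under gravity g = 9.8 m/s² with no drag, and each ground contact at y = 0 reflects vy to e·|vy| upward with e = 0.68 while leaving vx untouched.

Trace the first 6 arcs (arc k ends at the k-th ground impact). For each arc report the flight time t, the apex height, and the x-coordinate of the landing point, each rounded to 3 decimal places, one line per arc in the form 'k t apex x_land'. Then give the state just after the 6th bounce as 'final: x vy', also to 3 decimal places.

1 5.007 40.726 28.643
2 3.921 18.832 51.070
3 2.666 8.708 66.320
4 1.813 4.026 76.690
5 1.233 1.862 83.742
6 0.838 0.861 88.537
final: 88.537 2.793

Arc 1: start y=18.610, vy=20.820 → t=5.007, apex=40.726, x_land=28.643, impact vy=-28.253
  bounce: vy ← 0.68·28.253 = 19.212
Arc 2: start y=0.000, vy=19.212 → t=3.921, apex=18.832, x_land=51.070, impact vy=-19.212
  bounce: vy ← 0.68·19.212 = 13.064
Arc 3: start y=0.000, vy=13.064 → t=2.666, apex=8.708, x_land=66.320, impact vy=-13.064
  bounce: vy ← 0.68·13.064 = 8.884
Arc 4: start y=0.000, vy=8.884 → t=1.813, apex=4.026, x_land=76.690, impact vy=-8.884
  bounce: vy ← 0.68·8.884 = 6.041
Arc 5: start y=0.000, vy=6.041 → t=1.233, apex=1.862, x_land=83.742, impact vy=-6.041
  bounce: vy ← 0.68·6.041 = 4.108
Arc 6: start y=0.000, vy=4.108 → t=0.838, apex=0.861, x_land=88.537, impact vy=-4.108
  bounce: vy ← 0.68·4.108 = 2.793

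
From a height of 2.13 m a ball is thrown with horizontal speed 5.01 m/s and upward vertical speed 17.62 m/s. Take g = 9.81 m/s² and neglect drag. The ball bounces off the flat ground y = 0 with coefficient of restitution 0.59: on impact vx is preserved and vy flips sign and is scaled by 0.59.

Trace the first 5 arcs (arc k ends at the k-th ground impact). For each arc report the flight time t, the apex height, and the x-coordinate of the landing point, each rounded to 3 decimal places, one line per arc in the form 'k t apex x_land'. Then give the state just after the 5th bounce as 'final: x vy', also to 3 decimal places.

Arc 1: start y=2.130, vy=17.620 → t=3.709, apex=17.954, x_land=18.584, impact vy=-18.768
  bounce: vy ← 0.59·18.768 = 11.073
Arc 2: start y=0.000, vy=11.073 → t=2.258, apex=6.250, x_land=29.894, impact vy=-11.073
  bounce: vy ← 0.59·11.073 = 6.533
Arc 3: start y=0.000, vy=6.533 → t=1.332, apex=2.176, x_land=36.567, impact vy=-6.533
  bounce: vy ← 0.59·6.533 = 3.855
Arc 4: start y=0.000, vy=3.855 → t=0.786, apex=0.757, x_land=40.504, impact vy=-3.855
  bounce: vy ← 0.59·3.855 = 2.274
Arc 5: start y=0.000, vy=2.274 → t=0.464, apex=0.264, x_land=42.827, impact vy=-2.274
  bounce: vy ← 0.59·2.274 = 1.342

1 3.709 17.954 18.584
2 2.258 6.250 29.894
3 1.332 2.176 36.567
4 0.786 0.757 40.504
5 0.464 0.264 42.827
final: 42.827 1.342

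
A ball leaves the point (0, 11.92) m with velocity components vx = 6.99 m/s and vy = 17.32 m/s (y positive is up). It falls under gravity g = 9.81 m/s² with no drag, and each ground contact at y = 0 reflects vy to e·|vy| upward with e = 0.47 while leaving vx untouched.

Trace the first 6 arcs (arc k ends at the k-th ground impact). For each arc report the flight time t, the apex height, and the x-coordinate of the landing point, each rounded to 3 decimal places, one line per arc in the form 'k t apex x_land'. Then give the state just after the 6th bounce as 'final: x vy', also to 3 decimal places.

Arc 1: start y=11.920, vy=17.320 → t=4.121, apex=27.210, x_land=28.805, impact vy=-23.105
  bounce: vy ← 0.47·23.105 = 10.859
Arc 2: start y=0.000, vy=10.859 → t=2.214, apex=6.011, x_land=44.280, impact vy=-10.859
  bounce: vy ← 0.47·10.859 = 5.104
Arc 3: start y=0.000, vy=5.104 → t=1.041, apex=1.328, x_land=51.554, impact vy=-5.104
  bounce: vy ← 0.47·5.104 = 2.399
Arc 4: start y=0.000, vy=2.399 → t=0.489, apex=0.293, x_land=54.972, impact vy=-2.399
  bounce: vy ← 0.47·2.399 = 1.127
Arc 5: start y=0.000, vy=1.127 → t=0.230, apex=0.065, x_land=56.579, impact vy=-1.127
  bounce: vy ← 0.47·1.127 = 0.530
Arc 6: start y=0.000, vy=0.530 → t=0.108, apex=0.014, x_land=57.334, impact vy=-0.530
  bounce: vy ← 0.47·0.530 = 0.249

1 4.121 27.210 28.805
2 2.214 6.011 44.280
3 1.041 1.328 51.554
4 0.489 0.293 54.972
5 0.230 0.065 56.579
6 0.108 0.014 57.334
final: 57.334 0.249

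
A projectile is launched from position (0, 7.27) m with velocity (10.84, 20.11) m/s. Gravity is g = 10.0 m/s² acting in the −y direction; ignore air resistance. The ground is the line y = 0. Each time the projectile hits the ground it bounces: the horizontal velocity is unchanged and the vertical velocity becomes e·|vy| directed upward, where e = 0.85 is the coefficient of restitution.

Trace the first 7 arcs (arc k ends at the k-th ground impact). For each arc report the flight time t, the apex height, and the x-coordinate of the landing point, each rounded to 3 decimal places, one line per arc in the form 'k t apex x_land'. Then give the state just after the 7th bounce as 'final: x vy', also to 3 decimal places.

Arc 1: start y=7.270, vy=20.110 → t=4.356, apex=27.491, x_land=47.217, impact vy=-23.448
  bounce: vy ← 0.85·23.448 = 19.931
Arc 2: start y=0.000, vy=19.931 → t=3.986, apex=19.862, x_land=90.427, impact vy=-19.931
  bounce: vy ← 0.85·19.931 = 16.941
Arc 3: start y=0.000, vy=16.941 → t=3.388, apex=14.350, x_land=127.156, impact vy=-16.941
  bounce: vy ← 0.85·16.941 = 14.400
Arc 4: start y=0.000, vy=14.400 → t=2.880, apex=10.368, x_land=158.375, impact vy=-14.400
  bounce: vy ← 0.85·14.400 = 12.240
Arc 5: start y=0.000, vy=12.240 → t=2.448, apex=7.491, x_land=184.911, impact vy=-12.240
  bounce: vy ← 0.85·12.240 = 10.404
Arc 6: start y=0.000, vy=10.404 → t=2.081, apex=5.412, x_land=207.467, impact vy=-10.404
  bounce: vy ← 0.85·10.404 = 8.843
Arc 7: start y=0.000, vy=8.843 → t=1.769, apex=3.910, x_land=226.640, impact vy=-8.843
  bounce: vy ← 0.85·8.843 = 7.517

1 4.356 27.491 47.217
2 3.986 19.862 90.427
3 3.388 14.350 127.156
4 2.880 10.368 158.375
5 2.448 7.491 184.911
6 2.081 5.412 207.467
7 1.769 3.910 226.640
final: 226.640 7.517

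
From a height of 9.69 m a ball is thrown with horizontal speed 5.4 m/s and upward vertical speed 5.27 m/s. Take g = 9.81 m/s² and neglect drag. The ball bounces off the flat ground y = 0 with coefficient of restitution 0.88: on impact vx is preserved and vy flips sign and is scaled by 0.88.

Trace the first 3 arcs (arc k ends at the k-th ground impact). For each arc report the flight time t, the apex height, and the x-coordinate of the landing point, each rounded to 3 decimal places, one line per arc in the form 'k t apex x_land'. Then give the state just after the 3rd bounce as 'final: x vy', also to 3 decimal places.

1 2.042 11.106 11.026
2 2.648 8.600 25.327
3 2.330 6.660 37.912
final: 37.912 10.059

Arc 1: start y=9.690, vy=5.270 → t=2.042, apex=11.106, x_land=11.026, impact vy=-14.761
  bounce: vy ← 0.88·14.761 = 12.990
Arc 2: start y=0.000, vy=12.990 → t=2.648, apex=8.600, x_land=25.327, impact vy=-12.990
  bounce: vy ← 0.88·12.990 = 11.431
Arc 3: start y=0.000, vy=11.431 → t=2.330, apex=6.660, x_land=37.912, impact vy=-11.431
  bounce: vy ← 0.88·11.431 = 10.059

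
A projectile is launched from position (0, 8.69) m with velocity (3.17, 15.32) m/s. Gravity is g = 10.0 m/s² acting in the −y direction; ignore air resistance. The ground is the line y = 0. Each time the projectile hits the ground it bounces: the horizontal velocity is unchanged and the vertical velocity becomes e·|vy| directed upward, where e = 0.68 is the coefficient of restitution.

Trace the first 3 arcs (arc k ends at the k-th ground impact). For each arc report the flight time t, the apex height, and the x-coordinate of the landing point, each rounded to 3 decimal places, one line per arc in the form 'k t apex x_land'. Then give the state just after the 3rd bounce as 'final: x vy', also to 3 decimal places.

1 3.553 20.425 11.263
2 2.749 9.445 19.977
3 1.869 4.367 25.902
final: 25.902 6.355

Arc 1: start y=8.690, vy=15.320 → t=3.553, apex=20.425, x_land=11.263, impact vy=-20.211
  bounce: vy ← 0.68·20.211 = 13.744
Arc 2: start y=0.000, vy=13.744 → t=2.749, apex=9.445, x_land=19.977, impact vy=-13.744
  bounce: vy ← 0.68·13.744 = 9.346
Arc 3: start y=0.000, vy=9.346 → t=1.869, apex=4.367, x_land=25.902, impact vy=-9.346
  bounce: vy ← 0.68·9.346 = 6.355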